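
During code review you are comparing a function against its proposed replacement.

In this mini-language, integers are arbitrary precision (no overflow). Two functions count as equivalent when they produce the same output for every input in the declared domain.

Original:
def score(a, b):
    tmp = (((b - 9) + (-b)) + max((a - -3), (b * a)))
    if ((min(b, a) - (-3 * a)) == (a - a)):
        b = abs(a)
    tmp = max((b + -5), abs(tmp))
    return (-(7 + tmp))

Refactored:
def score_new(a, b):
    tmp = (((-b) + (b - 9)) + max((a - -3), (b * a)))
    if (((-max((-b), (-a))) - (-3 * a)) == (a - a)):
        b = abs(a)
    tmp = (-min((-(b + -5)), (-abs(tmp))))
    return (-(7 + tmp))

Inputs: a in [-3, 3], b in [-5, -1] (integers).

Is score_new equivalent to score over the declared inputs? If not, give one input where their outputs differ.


Reading the diff, among the changes: same computation, different form.
Tracing a=-3, b=-4: score: tmp=3, then ((min(b, a) - (-3 * a)) == (a - a)) is false, then tmp=3, then returns -10 | score_new: tmp=3, then (((-max((-b), (-a))) - (-3 * a)) == (a - a)) is false, then tmp=3, then returns -10 — matching result -10.
Sweeping the whole domain (35 inputs) finds no disagreement.
verdict: equivalent


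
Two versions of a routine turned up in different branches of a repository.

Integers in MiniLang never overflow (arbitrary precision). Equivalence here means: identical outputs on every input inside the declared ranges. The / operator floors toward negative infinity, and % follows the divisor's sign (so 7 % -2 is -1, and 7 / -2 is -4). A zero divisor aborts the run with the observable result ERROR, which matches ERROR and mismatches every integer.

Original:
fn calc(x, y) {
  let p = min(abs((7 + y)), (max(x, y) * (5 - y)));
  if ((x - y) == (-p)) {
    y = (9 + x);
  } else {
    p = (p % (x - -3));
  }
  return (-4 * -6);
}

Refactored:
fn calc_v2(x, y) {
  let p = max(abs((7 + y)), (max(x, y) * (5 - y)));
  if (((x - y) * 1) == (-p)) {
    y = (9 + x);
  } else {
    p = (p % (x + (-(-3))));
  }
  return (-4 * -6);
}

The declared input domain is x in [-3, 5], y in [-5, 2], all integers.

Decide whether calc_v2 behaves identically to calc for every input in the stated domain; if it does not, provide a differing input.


Consider the input x=-3, y=1.
calc: p := 4 | ((x - y) == (-p)): true | y := 6 | result 24
calc_v2: p := 8 | (((x - y) * 1) == (-p)): false | divide-by-zero, output ERROR
24 != ERROR, so the rewrite changes behavior.
verdict: not equivalent; witness: x=-3, y=1


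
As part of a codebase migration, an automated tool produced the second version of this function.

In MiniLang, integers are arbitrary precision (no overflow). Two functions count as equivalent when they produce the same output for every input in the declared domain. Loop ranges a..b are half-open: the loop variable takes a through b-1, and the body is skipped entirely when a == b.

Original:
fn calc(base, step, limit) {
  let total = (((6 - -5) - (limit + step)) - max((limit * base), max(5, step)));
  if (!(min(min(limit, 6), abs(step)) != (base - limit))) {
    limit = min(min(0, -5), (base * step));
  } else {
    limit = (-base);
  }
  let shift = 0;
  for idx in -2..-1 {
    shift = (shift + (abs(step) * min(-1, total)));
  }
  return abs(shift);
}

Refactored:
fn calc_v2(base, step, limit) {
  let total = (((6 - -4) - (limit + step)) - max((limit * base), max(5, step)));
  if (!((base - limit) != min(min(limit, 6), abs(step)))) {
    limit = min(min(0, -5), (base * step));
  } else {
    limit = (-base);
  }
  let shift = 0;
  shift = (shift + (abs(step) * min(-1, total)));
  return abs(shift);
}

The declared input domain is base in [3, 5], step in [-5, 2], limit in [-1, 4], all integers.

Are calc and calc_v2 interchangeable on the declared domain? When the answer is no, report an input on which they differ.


Not equivalent: base=3, step=-4, limit=4 separates them (4 vs 8).
calc: total = -1; (!(min(min(limit, 6), abs(step)) != (base - limit))) -> false; limit = -3; shift = 0; [idx=-2]; shift = -4; return 4
calc_v2: total = -2; (!((base - limit) != min(min(limit, 6), abs(step)))) -> false; limit = -3; shift = 0; shift = -8; return 8
verdict: not equivalent; witness: base=3, step=-4, limit=4


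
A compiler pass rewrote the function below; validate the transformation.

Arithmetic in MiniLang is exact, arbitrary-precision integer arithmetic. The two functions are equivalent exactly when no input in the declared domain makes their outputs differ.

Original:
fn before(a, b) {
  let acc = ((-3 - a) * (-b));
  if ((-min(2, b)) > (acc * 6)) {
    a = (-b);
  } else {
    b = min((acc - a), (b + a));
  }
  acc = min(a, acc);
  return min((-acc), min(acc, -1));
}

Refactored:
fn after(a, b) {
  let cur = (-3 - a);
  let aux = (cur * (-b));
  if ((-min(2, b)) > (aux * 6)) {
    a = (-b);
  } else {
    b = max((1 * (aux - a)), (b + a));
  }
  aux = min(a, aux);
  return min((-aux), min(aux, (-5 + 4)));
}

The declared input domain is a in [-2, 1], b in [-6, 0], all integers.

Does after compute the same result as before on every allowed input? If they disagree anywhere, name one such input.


Equivalent. The suspicious-looking change has no observable effect anywhere in the declared ranges.
Checked all 28 inputs in the declared domain: the outputs agree on every one.
As a probe, take a=-2, b=-4: before runs acc := -4 | ((-min(2, b)) > (acc * 6)): true | a := 4 | acc := -4 | result -4; after runs cur := -1 | aux := -4 | ((-min(2, b)) > (aux * 6)): true | a := 4 | aux := -4 | result -4; both end at -4.
verdict: equivalent


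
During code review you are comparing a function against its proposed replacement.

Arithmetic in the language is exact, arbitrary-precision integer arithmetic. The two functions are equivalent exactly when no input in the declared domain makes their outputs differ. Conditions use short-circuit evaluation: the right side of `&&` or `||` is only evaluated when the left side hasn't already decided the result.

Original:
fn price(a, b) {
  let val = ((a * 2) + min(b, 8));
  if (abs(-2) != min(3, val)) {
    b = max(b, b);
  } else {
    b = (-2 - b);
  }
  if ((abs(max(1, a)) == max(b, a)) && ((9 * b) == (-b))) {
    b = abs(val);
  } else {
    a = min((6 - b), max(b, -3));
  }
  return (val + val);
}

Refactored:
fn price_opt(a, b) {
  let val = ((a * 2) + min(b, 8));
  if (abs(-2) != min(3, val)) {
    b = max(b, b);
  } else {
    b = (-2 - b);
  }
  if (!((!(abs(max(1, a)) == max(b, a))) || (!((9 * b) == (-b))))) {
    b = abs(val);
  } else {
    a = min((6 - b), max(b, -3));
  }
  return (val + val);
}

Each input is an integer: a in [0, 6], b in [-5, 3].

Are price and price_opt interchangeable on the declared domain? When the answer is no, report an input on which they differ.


Behavior is preserved: although boolean connective usage differs, the outputs never diverge.
As a probe, take a=5, b=-3: price runs val becomes 7; next (abs(-2) != min(3, val)) evaluates to true; next b becomes -3; next ((abs(max(1, a)) == max(b, a)) && ((9 * b) == (-b))) evaluates to false; next a becomes -3; next final value 14; price_opt runs val becomes 7; next (abs(-2) != min(3, val)) evaluates to true; next b becomes -3; next (!((!(abs(max(1, a)) == max(b, a))) || (!((9 * b) == (-b))))) evaluates to false; next a becomes -3; next final value 14; both end at 14.
Across all 63 domain points the two functions coincide.
verdict: equivalent


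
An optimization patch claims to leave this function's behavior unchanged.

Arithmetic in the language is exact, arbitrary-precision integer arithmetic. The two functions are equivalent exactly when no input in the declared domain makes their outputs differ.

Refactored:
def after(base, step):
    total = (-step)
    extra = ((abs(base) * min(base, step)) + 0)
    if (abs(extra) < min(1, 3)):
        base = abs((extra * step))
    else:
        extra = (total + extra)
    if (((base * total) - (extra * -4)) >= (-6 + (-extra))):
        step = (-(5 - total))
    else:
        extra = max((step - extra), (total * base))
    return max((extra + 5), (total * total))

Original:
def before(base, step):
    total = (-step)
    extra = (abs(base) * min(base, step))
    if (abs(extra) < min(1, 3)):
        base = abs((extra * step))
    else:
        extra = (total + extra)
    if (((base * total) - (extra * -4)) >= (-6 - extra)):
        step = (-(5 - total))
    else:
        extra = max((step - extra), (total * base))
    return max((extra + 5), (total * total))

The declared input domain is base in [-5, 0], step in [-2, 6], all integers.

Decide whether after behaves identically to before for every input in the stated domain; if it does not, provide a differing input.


Changes here: constant usage differs, and arithmetic usage differs; the full 54-point sweep finds no disagreement.
verdict: equivalent


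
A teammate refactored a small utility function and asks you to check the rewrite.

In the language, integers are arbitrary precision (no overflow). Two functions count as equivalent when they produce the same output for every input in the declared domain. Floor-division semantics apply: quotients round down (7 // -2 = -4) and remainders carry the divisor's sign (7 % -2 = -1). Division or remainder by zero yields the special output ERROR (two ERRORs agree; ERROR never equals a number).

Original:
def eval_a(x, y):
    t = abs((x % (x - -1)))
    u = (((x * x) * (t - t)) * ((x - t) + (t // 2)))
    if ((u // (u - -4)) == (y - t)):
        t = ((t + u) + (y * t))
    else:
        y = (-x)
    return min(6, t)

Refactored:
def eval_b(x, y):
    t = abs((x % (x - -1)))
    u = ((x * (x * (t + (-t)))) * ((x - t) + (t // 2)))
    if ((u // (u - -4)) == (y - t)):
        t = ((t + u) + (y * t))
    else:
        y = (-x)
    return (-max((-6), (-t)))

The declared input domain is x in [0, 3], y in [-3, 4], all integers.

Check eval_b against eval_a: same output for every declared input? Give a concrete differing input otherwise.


This is a faithful refactor — arithmetic usage differs, plus min/max/abs usage differs, but the computed results match everywhere.
Tracing x=1, y=3: eval_a: t = 1; u = 0; ((u // (u - -4)) == (y - t)) -> false; y = -1; return 1 | eval_b: t = 1; u = 0; ((u // (u - -4)) == (y - t)) -> false; y = -1; return 1 — matching result 1.
An exhaustive pass over the 32 declared inputs shows identical outputs.
verdict: equivalent


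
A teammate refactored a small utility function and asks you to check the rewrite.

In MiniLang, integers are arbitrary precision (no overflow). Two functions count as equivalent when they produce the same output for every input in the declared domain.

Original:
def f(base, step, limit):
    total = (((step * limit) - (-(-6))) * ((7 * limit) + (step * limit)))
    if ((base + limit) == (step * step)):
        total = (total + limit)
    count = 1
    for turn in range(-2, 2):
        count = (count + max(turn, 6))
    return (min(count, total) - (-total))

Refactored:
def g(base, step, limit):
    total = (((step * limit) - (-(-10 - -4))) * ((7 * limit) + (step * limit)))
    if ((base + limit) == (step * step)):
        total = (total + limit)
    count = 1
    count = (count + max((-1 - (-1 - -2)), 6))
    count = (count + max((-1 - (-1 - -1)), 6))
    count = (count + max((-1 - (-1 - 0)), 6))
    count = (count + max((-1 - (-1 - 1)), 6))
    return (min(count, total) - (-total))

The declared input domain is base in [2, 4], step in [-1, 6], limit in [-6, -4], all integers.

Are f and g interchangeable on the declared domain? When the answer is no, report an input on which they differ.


This is a faithful refactor — constant usage differs; also local variable names differ; also arithmetic usage differs; also statement counts differ; also loop structure differs; also min/max/abs usage differs, but the computed results match everywhere.
Tracing base=4, step=3, limit=-6: f: total = 1440; ((base + limit) == (step * step)) -> false; count = 1; [turn=-2]; count = 7; [turn=-1]; count = 13; [turn=0]; count = 19; [turn=1]; count = 25; return 1465 | g: total = 1440; ((base + limit) == (step * step)) -> false; count = 1; count = 7; count = 13; count = 19; count = 25; return 1465 — matching result 1465.
Checked all 72 inputs in the declared domain: the outputs agree on every one.
verdict: equivalent


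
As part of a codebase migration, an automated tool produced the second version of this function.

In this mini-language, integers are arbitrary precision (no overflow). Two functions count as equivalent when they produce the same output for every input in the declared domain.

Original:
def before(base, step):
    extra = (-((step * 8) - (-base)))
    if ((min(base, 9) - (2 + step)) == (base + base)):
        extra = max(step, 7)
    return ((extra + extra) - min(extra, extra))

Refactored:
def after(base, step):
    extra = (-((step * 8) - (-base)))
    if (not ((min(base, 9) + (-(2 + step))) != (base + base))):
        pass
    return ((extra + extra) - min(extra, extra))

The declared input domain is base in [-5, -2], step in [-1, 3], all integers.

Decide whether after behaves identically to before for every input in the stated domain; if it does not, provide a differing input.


There is a counterexample at base=-5, step=3: 7 on one side, -19 on the other.
before: extra = -19; ((min(base, 9) - (2 + step)) == (base + base)) -> true; extra = 7; return 7
after: extra = -19; (not ((min(base, 9) + (-(2 + step))) != (base + base))) -> true; return -19
verdict: not equivalent; witness: base=-5, step=3


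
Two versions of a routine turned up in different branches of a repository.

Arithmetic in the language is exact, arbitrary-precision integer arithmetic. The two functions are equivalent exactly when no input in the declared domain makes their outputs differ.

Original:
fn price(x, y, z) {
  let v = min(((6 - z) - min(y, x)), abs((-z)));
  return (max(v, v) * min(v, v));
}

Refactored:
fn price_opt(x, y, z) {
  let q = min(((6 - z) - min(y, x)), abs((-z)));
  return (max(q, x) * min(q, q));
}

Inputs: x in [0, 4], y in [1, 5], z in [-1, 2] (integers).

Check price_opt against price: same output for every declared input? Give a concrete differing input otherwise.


Not equivalent: x=2, y=1, z=-1 separates them (1 vs 2).
price: v=1, then returns 1
price_opt: q=1, then returns 2
verdict: not equivalent; witness: x=2, y=1, z=-1


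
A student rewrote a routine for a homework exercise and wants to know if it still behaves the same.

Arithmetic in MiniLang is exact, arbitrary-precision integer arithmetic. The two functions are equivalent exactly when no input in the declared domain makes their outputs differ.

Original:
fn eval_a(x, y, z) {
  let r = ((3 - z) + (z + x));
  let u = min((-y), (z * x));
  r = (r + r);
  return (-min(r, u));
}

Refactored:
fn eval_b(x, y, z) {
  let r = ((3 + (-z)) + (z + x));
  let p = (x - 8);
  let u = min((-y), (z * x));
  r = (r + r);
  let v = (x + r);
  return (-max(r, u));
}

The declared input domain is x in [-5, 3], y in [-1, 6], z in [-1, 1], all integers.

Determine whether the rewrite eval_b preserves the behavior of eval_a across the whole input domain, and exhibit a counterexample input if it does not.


Take x=-5, y=-1, z=-1.
eval_a: r = -2; u = 1; r = -4; return 4
eval_b: r = -2; p = -13; u = 1; r = -4; v = -9; return -1
4 != -1, so the rewrite changes behavior.
verdict: not equivalent; witness: x=-5, y=-1, z=-1


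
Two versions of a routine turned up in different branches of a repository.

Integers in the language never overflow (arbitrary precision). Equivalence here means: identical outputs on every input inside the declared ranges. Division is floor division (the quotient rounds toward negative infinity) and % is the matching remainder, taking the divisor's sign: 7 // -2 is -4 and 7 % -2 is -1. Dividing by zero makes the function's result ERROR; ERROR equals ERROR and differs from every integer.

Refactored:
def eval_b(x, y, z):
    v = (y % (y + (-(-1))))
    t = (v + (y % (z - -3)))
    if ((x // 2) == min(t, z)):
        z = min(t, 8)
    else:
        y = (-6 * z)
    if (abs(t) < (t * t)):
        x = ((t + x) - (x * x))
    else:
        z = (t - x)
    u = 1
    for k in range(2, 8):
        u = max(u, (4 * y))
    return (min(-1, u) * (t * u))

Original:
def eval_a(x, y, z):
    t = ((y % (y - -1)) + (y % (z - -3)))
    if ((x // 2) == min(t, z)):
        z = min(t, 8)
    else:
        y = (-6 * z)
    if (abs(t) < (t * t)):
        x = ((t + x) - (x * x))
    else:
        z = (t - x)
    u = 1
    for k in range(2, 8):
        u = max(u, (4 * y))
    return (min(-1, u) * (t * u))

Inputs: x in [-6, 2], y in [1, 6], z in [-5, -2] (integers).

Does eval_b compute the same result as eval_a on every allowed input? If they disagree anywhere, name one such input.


Equivalent — the differences include statement counts differ; also arithmetic usage differs; also local variable names differ, yet no declared input distinguishes the two.
One worked example (x=-4, y=1, z=-2) — eval_a: t := 1 | ((x // 2) == min(t, z)): true | z := 1 | (abs(t) < (t * t)): false | z := 5 | u := 1 | iter k=2: | u := 4 | iter k=3: | u := 4 | iter k=4: | u := 4 | iter k=5: | u := 4 | iter k=6: | u := 4 | iter k=7: | u := 4 | result -4; eval_b: v := 1 | t := 1 | ((x // 2) == min(t, z)): true | z := 1 | (abs(t) < (t * t)): false | z := 5 | u := 1 | iter k=2: | u := 4 | iter k=3: | u := 4 | iter k=4: | u := 4 | iter k=5: | u := 4 | iter k=6: | u := 4 | iter k=7: | u := 4 | result -4; agreement on -4.
Checked all 216 inputs in the declared domain: the outputs agree on every one.
verdict: equivalent


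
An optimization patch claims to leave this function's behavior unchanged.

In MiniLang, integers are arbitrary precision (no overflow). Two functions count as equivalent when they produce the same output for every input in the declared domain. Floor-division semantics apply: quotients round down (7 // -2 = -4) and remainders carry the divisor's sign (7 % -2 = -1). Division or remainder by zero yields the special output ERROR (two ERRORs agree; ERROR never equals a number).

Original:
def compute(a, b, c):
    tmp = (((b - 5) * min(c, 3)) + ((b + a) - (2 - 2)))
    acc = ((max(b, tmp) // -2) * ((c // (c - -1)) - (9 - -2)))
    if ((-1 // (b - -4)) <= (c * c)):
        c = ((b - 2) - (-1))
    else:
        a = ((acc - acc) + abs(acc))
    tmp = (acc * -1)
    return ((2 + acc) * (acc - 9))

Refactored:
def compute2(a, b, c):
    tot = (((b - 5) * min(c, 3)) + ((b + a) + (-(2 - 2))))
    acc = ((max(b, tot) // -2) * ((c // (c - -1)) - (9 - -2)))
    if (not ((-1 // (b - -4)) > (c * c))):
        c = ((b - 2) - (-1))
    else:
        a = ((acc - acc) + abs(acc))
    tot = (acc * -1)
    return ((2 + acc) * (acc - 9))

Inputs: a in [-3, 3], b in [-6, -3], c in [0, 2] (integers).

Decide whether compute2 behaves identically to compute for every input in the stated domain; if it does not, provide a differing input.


Side by side, the visible changes include: local variable names differ; also comparison usage differs; also arithmetic usage differs; also boolean connective usage differs.
As a probe, take a=1, b=-3, c=1: compute runs tmp := -10 | acc := -11 | ((-1 // (b - -4)) <= (c * c)): true | c := -4 | tmp := 11 | result 180; compute2 runs tot := -10 | acc := -11 | (not ((-1 // (b - -4)) > (c * c))): true | c := -4 | tot := 11 | result 180; both end at 180.
Sweeping the whole domain (84 inputs) finds no disagreement.
verdict: equivalent


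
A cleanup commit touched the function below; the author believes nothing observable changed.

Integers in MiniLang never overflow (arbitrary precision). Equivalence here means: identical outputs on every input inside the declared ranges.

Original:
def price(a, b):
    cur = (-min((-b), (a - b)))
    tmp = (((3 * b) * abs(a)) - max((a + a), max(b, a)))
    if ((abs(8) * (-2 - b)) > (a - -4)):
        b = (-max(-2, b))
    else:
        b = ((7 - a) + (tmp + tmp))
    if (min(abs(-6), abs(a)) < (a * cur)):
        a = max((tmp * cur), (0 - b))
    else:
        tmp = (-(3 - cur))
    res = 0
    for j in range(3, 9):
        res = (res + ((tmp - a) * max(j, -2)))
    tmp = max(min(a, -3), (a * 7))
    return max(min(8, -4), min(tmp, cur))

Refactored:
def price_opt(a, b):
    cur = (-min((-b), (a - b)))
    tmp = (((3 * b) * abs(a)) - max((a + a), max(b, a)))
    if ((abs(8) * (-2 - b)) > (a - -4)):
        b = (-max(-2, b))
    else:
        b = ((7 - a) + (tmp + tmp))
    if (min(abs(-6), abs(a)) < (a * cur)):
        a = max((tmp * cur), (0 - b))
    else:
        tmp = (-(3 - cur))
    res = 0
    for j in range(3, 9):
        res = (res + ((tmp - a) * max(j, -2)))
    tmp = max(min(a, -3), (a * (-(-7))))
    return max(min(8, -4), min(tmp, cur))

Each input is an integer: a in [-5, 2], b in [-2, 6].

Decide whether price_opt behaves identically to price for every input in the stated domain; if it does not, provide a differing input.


This is a faithful refactor — same computation, different form, but the computed results match everywhere.
Spot check at a=1, b=1 — price: cur=1, then tmp=1, then ((abs(8) * (-2 - b)) > (a - -4)) is false, then b=8, then (min(abs(-6), abs(a)) < (a * cur)) is false, then tmp=-2, then res=0, then (j=3), then res=-9, then (j=4), then res=-21, then (j=5), then res=-36, then (j=6), then res=-54, then (j=7), then res=-75, then (j=8), then res=-99, then tmp=7, then returns 1. price_opt: cur=1, then tmp=1, then ((abs(8) * (-2 - b)) > (a - -4)) is false, then b=8, then (min(abs(-6), abs(a)) < (a * cur)) is false, then tmp=-2, then res=0, then (j=3), then res=-9, then (j=4), then res=-21, then (j=5), then res=-36, then (j=6), then res=-54, then (j=7), then res=-75, then (j=8), then res=-99, then tmp=7, then returns 1. Both give 1.
An exhaustive pass over the 72 declared inputs shows identical outputs.
verdict: equivalent


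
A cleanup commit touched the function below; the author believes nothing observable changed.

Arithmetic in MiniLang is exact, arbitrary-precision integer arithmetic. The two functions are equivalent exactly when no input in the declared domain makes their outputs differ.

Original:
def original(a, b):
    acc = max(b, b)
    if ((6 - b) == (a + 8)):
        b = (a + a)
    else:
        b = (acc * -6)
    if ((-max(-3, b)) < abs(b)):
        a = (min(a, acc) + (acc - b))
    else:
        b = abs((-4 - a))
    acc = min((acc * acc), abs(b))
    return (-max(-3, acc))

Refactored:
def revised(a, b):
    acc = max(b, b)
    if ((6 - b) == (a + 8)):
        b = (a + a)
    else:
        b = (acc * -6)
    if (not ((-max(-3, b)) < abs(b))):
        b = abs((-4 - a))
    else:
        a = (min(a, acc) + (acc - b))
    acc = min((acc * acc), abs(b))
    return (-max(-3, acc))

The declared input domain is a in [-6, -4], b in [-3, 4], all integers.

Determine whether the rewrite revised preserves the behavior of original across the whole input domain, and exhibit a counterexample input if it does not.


This is a faithful refactor — boolean connective usage differs, but the computed results match everywhere.
As a probe, take a=-5, b=0: original runs acc becomes 0; next ((6 - b) == (a + 8)) evaluates to false; next b becomes 0; next ((-max(-3, b)) < abs(b)) evaluates to false; next b becomes 1; next acc becomes 0; next final value 0; revised runs acc becomes 0; next ((6 - b) == (a + 8)) evaluates to false; next b becomes 0; next (not ((-max(-3, b)) < abs(b))) evaluates to true; next b becomes 1; next acc becomes 0; next final value 0; both end at 0.
Across all 24 domain points the two functions coincide.
verdict: equivalent


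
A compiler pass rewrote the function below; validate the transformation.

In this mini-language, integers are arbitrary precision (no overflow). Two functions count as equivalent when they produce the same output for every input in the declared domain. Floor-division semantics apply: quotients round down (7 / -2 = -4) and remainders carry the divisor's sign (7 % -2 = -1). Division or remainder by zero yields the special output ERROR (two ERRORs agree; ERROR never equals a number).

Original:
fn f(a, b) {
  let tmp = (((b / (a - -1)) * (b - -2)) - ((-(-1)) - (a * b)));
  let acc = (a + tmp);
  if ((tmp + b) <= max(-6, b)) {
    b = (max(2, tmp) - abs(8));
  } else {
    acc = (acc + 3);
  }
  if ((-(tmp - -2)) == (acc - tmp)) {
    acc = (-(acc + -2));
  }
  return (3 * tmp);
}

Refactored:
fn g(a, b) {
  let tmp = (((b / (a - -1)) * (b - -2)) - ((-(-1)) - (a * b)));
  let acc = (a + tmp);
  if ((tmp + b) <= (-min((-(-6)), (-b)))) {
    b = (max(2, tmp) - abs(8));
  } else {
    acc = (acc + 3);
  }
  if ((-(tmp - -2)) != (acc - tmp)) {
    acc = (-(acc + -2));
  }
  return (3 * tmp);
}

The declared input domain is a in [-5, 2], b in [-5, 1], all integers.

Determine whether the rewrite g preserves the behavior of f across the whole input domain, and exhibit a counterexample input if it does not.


The suspicious edit (`((-(tmp - -2)) == (acc - tmp))` became `((-(tmp - -2)) != (acc - tmp))`) never changes the result for any input inside the declared domain; all 56 inputs agree.
verdict: equivalent


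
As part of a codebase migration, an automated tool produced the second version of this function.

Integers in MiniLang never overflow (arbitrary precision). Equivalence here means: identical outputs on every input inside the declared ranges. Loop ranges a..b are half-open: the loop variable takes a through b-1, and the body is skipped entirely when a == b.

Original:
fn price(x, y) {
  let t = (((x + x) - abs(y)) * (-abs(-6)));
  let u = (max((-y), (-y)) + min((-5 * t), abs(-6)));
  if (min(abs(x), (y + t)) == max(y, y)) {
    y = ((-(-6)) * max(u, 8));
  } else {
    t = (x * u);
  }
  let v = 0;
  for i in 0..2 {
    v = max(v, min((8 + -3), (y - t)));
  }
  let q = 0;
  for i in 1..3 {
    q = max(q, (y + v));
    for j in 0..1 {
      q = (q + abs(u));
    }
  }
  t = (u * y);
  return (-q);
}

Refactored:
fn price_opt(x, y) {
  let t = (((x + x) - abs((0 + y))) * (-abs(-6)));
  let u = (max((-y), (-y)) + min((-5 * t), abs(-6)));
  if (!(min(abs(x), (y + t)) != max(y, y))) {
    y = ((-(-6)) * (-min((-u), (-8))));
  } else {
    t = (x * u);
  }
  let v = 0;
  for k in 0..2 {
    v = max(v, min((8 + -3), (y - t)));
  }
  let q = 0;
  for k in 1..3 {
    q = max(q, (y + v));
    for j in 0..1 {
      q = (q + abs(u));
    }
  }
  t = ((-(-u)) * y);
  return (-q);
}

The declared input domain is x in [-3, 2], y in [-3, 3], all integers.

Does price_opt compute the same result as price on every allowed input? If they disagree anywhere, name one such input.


Reading the diff, among the changes: comparison usage differs, and arithmetic usage differs, and local variable names differ, and boolean connective usage differs, and min/max/abs usage differs, and constant usage differs.
As a probe, take x=-1, y=1: price runs t becomes 18; next u becomes -91; next (min(abs(x), (y + t)) == max(y, y)) evaluates to true; next y becomes 48; next v becomes 0; next at i=0:; next v becomes 5; next at i=1:; next v becomes 5; next q becomes 0; next at i=1:; next q becomes 53; next at j=0:; next q becomes 144; next at i=2:; next q becomes 144; next at j=0:; next q becomes 235; next t becomes -4368; next final value -235; price_opt runs t becomes 18; next u becomes -91; next (!(min(abs(x), (y + t)) != max(y, y))) evaluates to true; next y becomes 48; next v becomes 0; next at k=0:; next v becomes 5; next at k=1:; next v becomes 5; next q becomes 0; next at k=1:; next q becomes 53; next at j=0:; next q becomes 144; next at k=2:; next q becomes 144; next at j=0:; next q becomes 235; next t becomes -4368; next final value -235; both end at -235.
Sweeping the whole domain (42 inputs) finds no disagreement.
verdict: equivalent


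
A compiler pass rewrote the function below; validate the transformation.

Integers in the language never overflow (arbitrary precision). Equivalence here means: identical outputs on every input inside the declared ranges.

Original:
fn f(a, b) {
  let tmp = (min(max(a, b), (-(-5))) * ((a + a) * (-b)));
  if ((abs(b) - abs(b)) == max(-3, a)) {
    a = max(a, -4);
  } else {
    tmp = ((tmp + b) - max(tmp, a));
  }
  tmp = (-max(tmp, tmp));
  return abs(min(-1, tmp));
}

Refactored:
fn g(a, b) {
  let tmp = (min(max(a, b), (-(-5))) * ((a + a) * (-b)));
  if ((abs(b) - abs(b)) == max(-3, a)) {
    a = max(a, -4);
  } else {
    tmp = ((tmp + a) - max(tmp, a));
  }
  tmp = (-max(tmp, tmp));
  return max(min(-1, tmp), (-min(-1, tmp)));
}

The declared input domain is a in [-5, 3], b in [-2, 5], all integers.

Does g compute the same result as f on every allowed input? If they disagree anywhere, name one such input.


a=-5, b=2 yields 2 from f but 1 from g.
verdict: not equivalent; witness: a=-5, b=2


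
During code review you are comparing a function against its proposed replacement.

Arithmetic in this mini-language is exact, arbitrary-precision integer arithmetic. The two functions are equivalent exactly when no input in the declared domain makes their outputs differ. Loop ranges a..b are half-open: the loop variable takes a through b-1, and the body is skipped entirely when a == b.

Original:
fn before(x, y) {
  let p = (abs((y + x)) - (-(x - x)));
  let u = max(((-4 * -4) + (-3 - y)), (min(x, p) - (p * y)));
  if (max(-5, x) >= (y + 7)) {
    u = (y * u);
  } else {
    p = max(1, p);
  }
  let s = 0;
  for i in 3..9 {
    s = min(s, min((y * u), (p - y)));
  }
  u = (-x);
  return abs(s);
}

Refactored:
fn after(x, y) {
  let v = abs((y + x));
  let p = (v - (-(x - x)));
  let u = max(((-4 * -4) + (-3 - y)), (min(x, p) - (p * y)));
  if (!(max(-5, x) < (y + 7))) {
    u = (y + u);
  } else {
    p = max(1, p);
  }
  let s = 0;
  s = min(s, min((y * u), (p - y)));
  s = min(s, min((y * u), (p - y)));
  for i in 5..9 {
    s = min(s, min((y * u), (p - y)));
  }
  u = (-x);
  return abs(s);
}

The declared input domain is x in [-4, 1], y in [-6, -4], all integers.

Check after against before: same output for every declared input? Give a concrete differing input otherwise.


Run the pair on x=1, y=-6.
before: p becomes 5; next u becomes 31; next (max(-5, x) >= (y + 7)) evaluates to true; next u becomes -186; next s becomes 0; next at i=3:; next s becomes 0; next at i=4:; next s becomes 0; next at i=5:; next s becomes 0; next at i=6:; next s becomes 0; next at i=7:; next s becomes 0; next at i=8:; next s becomes 0; next u becomes -1; next final value 0
after: v becomes 5; next p becomes 5; next u becomes 31; next (!(max(-5, x) < (y + 7))) evaluates to true; next u becomes 25; next s becomes 0; next s becomes -150; next s becomes -150; next at i=5:; next s becomes -150; next at i=6:; next s becomes -150; next at i=7:; next s becomes -150; next at i=8:; next s becomes -150; next u becomes -1; next final value 150
0 != 150, so the rewrite changes behavior.
verdict: not equivalent; witness: x=1, y=-6


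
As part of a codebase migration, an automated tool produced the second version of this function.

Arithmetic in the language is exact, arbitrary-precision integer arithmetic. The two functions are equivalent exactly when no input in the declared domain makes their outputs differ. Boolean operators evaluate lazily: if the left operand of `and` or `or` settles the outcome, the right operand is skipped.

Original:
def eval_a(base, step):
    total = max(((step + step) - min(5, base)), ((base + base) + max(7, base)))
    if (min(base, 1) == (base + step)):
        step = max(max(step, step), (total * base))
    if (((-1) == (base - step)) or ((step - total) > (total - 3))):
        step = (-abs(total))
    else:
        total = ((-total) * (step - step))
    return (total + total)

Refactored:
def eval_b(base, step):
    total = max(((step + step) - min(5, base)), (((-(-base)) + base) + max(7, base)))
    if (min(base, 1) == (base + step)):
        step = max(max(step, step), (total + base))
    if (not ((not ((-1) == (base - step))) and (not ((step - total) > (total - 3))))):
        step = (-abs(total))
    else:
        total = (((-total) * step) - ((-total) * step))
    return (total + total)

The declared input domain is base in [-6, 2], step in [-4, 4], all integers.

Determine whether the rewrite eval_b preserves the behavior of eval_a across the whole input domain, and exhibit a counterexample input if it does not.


At base=-1, step=0: eval_a gives 10, eval_b gives 0.
verdict: not equivalent; witness: base=-1, step=0


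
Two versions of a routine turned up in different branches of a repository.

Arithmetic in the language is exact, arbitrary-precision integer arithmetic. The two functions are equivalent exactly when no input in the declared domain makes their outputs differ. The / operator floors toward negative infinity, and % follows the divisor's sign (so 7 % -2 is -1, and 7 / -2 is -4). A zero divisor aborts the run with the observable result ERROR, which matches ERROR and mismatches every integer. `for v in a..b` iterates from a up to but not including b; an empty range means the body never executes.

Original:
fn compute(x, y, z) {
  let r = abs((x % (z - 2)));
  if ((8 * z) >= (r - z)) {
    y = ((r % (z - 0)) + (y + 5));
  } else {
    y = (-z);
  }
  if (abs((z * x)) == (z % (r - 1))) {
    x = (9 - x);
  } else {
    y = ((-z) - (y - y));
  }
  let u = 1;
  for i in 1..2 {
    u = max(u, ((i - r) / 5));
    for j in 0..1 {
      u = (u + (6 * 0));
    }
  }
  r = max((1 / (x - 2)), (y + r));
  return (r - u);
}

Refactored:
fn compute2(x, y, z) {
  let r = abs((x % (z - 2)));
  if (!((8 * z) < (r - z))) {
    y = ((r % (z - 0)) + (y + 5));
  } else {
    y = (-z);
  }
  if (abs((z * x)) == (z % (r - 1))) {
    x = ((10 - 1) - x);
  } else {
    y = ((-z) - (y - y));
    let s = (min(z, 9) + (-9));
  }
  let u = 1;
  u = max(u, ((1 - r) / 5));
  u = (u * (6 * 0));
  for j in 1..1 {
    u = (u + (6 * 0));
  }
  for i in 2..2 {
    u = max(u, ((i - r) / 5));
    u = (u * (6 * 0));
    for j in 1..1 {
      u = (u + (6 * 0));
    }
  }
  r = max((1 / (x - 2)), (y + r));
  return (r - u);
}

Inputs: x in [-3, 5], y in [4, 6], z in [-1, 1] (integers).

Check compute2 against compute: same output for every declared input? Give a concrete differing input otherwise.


There is a counterexample at x=-3, y=4, z=-1: 0 on one side, 1 on the other.
compute: r := 0 | ((8 * z) >= (r - z)): false | y := 1 | (abs((z * x)) == (z % (r - 1))): false | y := 1 | u := 1 | iter i=1: | u := 1 | iter j=0: | u := 1 | r := 1 | result 0
compute2: r := 0 | (!((8 * z) < (r - z))): false | y := 1 | (abs((z * x)) == (z % (r - 1))): false | y := 1 | s := -10 | u := 1 | u := 1 | u := 0 | loop over j: empty range | loop over i: empty range | r := 1 | result 1
verdict: not equivalent; witness: x=-3, y=4, z=-1


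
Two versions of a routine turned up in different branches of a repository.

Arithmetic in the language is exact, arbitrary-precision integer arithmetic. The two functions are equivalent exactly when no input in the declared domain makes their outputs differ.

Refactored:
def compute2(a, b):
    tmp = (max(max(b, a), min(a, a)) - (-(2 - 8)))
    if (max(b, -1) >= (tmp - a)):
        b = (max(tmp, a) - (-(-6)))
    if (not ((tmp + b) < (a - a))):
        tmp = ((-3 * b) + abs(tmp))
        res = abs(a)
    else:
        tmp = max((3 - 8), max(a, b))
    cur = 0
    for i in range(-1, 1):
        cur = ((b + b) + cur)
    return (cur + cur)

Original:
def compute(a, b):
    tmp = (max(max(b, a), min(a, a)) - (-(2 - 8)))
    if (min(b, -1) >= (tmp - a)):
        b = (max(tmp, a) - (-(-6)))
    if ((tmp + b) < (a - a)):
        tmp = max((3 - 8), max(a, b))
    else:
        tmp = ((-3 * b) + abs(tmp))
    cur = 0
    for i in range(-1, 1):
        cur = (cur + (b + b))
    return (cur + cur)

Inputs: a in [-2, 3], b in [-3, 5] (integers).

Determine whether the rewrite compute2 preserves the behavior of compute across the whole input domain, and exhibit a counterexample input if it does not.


The rewrite breaks on a=-2, b=4, where the results are 32 and -64.
compute: tmp = -2; (min(b, -1) >= (tmp - a)) -> false; ((tmp + b) < (a - a)) -> false; tmp = -10; cur = 0; [i=-1]; cur = 8; [i=0]; cur = 16; return 32
compute2: tmp = -2; (max(b, -1) >= (tmp - a)) -> true; b = -8; (not ((tmp + b) < (a - a))) -> false; tmp = -2; cur = 0; [i=-1]; cur = -16; [i=0]; cur = -32; return -64
verdict: not equivalent; witness: a=-2, b=4


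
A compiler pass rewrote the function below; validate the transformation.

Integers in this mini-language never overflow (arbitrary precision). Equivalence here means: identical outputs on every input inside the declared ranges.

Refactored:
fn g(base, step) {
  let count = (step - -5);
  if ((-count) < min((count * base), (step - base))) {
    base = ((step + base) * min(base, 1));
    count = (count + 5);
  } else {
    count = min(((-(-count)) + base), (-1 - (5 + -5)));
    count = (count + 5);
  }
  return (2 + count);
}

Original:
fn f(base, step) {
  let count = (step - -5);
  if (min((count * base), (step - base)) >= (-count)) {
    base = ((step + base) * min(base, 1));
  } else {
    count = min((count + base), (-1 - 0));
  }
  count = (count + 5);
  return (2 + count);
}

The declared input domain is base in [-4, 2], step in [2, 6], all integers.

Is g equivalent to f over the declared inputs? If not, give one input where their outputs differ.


The rewrite breaks on base=-1, step=2, where the results are 14 and 6.
f: count=7, then (min((count * base), (step - base)) >= (-count)) is true, then base=-1, then count=12, then returns 14
g: count=7, then ((-count) < min((count * base), (step - base))) is false, then count=-1, then count=4, then returns 6
verdict: not equivalent; witness: base=-1, step=2


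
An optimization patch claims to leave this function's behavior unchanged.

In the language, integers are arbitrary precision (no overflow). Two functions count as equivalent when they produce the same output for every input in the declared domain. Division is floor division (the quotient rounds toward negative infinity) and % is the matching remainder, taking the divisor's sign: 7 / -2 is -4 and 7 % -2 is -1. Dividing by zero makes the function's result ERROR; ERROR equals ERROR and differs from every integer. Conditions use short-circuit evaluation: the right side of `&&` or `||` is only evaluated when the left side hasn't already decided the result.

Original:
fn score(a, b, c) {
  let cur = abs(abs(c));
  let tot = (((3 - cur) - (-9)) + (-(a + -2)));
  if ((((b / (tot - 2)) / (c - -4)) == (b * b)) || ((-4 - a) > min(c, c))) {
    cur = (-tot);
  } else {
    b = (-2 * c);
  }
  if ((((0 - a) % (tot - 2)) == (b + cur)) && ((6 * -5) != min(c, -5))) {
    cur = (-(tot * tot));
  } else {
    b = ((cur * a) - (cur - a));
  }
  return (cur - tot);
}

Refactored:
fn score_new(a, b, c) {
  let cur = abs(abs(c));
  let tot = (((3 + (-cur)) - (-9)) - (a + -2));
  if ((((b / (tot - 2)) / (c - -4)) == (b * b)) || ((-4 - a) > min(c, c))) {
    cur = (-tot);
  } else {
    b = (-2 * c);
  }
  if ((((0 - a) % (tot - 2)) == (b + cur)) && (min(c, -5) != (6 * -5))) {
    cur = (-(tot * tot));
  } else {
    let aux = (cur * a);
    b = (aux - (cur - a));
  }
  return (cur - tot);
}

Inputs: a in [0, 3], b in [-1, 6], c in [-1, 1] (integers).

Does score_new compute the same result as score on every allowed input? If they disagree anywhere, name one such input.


Differences: local variable names differ; also statement counts differ — yet all 96 inputs agree.
verdict: equivalent


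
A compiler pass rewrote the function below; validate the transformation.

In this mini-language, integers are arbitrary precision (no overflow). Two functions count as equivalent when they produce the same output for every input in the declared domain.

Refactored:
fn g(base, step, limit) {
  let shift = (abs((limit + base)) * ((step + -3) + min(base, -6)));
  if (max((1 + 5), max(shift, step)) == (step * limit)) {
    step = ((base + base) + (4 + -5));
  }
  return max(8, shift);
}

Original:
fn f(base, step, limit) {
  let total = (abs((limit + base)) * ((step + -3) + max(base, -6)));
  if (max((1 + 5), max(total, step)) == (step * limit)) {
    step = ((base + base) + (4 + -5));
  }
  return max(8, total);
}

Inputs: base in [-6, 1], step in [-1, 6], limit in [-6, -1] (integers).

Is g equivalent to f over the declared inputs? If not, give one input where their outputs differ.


Try base=-1, step=6, limit=-6.
f: total := 14 | (max((1 + 5), max(total, step)) == (step * limit)): false | result 14
g: shift := -21 | (max((1 + 5), max(shift, step)) == (step * limit)): false | result 8
14 and 8 differ, so these are not the same function on this domain.
verdict: not equivalent; witness: base=-1, step=6, limit=-6
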